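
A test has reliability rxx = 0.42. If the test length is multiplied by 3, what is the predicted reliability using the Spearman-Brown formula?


r_new = (n * rxx) / (1 + (n-1) * rxx)
r_new = (3 * 0.42) / (1 + 2 * 0.42)
r_new = 1.26 / 1.84
r_new = 0.6848

0.6848


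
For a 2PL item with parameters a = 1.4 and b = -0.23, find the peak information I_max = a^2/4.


For 2PL, max info at theta = b = -0.23
I_max = a^2 / 4 = 1.4^2 / 4
= 1.96 / 4
I_max = 0.49

0.49


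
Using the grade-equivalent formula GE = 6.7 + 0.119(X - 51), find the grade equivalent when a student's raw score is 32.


raw - median = 32 - 51 = -19
slope * diff = 0.119 * -19 = -2.261
GE = 6.7 + -2.261
GE = 4.439

4.439


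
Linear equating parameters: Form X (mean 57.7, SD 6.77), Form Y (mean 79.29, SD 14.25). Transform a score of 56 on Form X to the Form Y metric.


slope = SD_Y / SD_X = 14.25 / 6.77 ~ 2.1049
intercept = mean_Y - slope * mean_X = 79.29 - (14.25 / 6.77) * 57.7 ~ -42.1613
Y = slope * X + intercept. To avoid rounding drift from the rounded slope/intercept, evaluate the equivalent form Y = mean_Y + SD_Y * (X - mean_X) / SD_X at full precision:
Y = 79.29 + 14.25 * (56 - 57.7) / 6.77
Y = 79.29 - 14.25 * 1.7 / 6.77
Y = 79.29 - 24.225 / 6.77
Y = 79.29 - 3.5783
Y = 75.7117

75.7117


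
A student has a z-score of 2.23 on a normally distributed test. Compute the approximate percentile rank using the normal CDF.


CDF(z) = 0.5 * (1 + erf(z/sqrt(2)))
erf(1.5768) = 0.9743
CDF = 0.9871
Percentile rank = 0.9871 * 100 = 98.71

98.71


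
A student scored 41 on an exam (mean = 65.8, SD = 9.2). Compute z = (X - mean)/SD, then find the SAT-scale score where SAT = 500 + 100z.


z = (X - mean) / SD = (41 - 65.8) / 9.2
z = -24.8 / 9.2
z = -2.6957
SAT-scale = SAT = 500 + 100z
Carry z at full precision (z = -24.8 / 9.2) into the conversion:
SAT-scale = 500 + 100 * (-24.8 / 9.2) = 500 + -2480 / 9.2
SAT-scale = 500 + -269.5652
SAT-scale = 230.4348

230.4348


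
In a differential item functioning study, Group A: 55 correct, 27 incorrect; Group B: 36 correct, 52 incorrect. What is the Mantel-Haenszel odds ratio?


Odds_A = 55/27 = 2.037
Odds_B = 36/52 = 0.6923
OR = Odds_A / Odds_B = 2.037 / 0.6923
Exactly, OR = (55 * 52) / (27 * 36) = 2860 / 972
OR = 2.9424

2.9424


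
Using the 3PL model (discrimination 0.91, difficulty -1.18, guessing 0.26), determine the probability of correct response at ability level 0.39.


logit = 0.91*(0.39 - -1.18) = 1.4287
P* = 1/(1 + exp(-1.4287)) = 0.8067
P = 0.26 + (1 - 0.26) * 0.8067
P = 0.857

0.857


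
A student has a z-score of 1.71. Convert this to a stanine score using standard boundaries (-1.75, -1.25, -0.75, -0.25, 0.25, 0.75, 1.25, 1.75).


Stanine boundaries: [-1.75, -1.25, -0.75, -0.25, 0.25, 0.75, 1.25, 1.75]
z = 1.71
Check each boundary:
  z >= -1.75 -> could be stanine 2
  z >= -1.25 -> could be stanine 3
  z >= -0.75 -> could be stanine 4
  z >= -0.25 -> could be stanine 5
  z >= 0.25 -> could be stanine 6
  z >= 0.75 -> could be stanine 7
  z >= 1.25 -> could be stanine 8
  z < 1.75
Highest qualifying boundary gives stanine = 8

8


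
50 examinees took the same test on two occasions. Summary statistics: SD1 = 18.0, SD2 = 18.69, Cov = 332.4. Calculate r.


r = cov(X,Y) / (SD_X * SD_Y)
r = 332.4 / (18.0 * 18.69)
r = 332.4 / 336.42
r = 0.9881

0.9881


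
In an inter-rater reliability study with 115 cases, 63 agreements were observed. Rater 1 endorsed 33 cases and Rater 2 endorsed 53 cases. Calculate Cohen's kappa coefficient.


P_o = 63/115 = 0.547826
P_e = (33*53 + 82*62) / 13225 = 0.516673
kappa = (P_o - P_e) / (1 - P_e)
kappa = (0.547826 - 0.516673) / (1 - 0.516673)
kappa = 0.0645

0.0645


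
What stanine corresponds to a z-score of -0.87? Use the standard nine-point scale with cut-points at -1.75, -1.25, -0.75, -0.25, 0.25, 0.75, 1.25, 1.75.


Stanine boundaries: [-1.75, -1.25, -0.75, -0.25, 0.25, 0.75, 1.25, 1.75]
z = -0.87
Check each boundary:
  z >= -1.75 -> could be stanine 2
  z >= -1.25 -> could be stanine 3
  z < -0.75
  z < -0.25
  z < 0.25
  z < 0.75
  z < 1.25
  z < 1.75
Highest qualifying boundary gives stanine = 3

3


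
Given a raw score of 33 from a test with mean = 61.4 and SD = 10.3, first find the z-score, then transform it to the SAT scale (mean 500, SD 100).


z = (X - mean) / SD = (33 - 61.4) / 10.3
z = -28.4 / 10.3
z = -2.7573
SAT-scale = SAT = 500 + 100z
Carry z at full precision (z = -28.4 / 10.3) into the conversion:
SAT-scale = 500 + 100 * (-28.4 / 10.3) = 500 + -2840 / 10.3
SAT-scale = 500 + -275.7282
SAT-scale = 224.2718

224.2718


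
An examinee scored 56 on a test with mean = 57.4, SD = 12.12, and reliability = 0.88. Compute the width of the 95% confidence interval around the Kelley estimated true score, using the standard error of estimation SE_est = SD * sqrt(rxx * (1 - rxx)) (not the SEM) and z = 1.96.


True score estimate = 0.88*56 + 0.12*57.4 = 56.168
SE_est = SD * sqrt(rxx * (1 - rxx)) = 12.12 * sqrt(0.88 * 0.12) = 12.12 * sqrt(0.1056) = 3.938534
CI = T_est +/- z * SE_est, so width = 2 * z * SE_est = 2 * 1.96 * 3.938534
Width = 15.4391

15.4391


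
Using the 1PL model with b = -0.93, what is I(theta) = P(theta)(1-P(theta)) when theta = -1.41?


P = 1/(1+exp(-(-1.41--0.93))) = 0.3823
I = P*(1-P) = 0.3823 * 0.6177
I = 0.2361

0.2361


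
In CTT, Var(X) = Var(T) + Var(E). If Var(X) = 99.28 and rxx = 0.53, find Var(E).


var_true = rxx * var_obs = 0.53 * 99.28 = 52.6184
var_error = var_obs - var_true
var_error = 99.28 - 52.6184
var_error = 46.6616

46.6616


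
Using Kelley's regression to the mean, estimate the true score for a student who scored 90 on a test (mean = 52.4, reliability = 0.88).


T_est = rxx * X + (1 - rxx) * mean
T_est = 0.88 * 90 + 0.12 * 52.4
T_est = 79.2 + 6.288
T_est = 85.488

85.488


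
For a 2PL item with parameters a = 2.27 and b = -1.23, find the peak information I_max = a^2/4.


For 2PL, max info at theta = b = -1.23
I_max = a^2 / 4 = 2.27^2 / 4
= 5.1529 / 4
I_max = 1.2882

1.2882


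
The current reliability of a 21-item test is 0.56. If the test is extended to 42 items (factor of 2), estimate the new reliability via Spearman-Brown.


r_new = (n * rxx) / (1 + (n-1) * rxx)
r_new = (2 * 0.56) / (1 + 1 * 0.56)
r_new = 1.12 / 1.56
r_new = 0.7179

0.7179


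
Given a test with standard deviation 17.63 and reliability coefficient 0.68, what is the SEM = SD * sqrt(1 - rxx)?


SEM = SD * sqrt(1 - rxx)
SEM = 17.63 * sqrt(1 - 0.68)
SEM = 17.63 * sqrt(0.32) = 17.63 * 0.565685
SEM = 9.973

9.973


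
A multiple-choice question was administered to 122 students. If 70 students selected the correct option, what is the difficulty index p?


Item difficulty p = number correct / total examinees
p = 70 / 122
p = 0.5738

0.5738


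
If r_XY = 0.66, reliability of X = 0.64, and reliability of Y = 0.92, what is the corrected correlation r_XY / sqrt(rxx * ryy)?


r_corrected = rxy / sqrt(rxx * ryy)
= 0.66 / sqrt(0.64 * 0.92)
= 0.66 / sqrt(0.5888)
= 0.66 / 0.767333
r_corrected = 0.8601

0.8601


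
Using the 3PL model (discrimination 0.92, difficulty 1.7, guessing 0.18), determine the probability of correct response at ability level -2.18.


logit = 0.92*(-2.18 - 1.7) = -3.5696
P* = 1/(1 + exp(--3.5696)) = 0.0274
P = 0.18 + (1 - 0.18) * 0.0274
P = 0.2025

0.2025


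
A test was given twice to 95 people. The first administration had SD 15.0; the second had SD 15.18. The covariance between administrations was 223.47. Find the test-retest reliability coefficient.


r = cov(X,Y) / (SD_X * SD_Y)
r = 223.47 / (15.0 * 15.18)
r = 223.47 / 227.7
r = 0.9814

0.9814


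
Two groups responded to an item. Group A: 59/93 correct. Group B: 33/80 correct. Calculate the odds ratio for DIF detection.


Odds_A = 59/34 = 1.7353
Odds_B = 33/47 = 0.7021
OR = Odds_A / Odds_B = 1.7353 / 0.7021
Exactly, OR = (59 * 47) / (34 * 33) = 2773 / 1122
OR = 2.4715

2.4715


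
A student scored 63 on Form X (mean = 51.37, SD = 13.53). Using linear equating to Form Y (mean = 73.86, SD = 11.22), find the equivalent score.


slope = SD_Y / SD_X = 11.22 / 13.53 ~ 0.8293
intercept = mean_Y - slope * mean_X = 73.86 - (11.22 / 13.53) * 51.37 ~ 31.2605
Y = slope * X + intercept. To avoid rounding drift from the rounded slope/intercept, evaluate the equivalent form Y = mean_Y + SD_Y * (X - mean_X) / SD_X at full precision:
Y = 73.86 + 11.22 * (63 - 51.37) / 13.53
Y = 73.86 + 11.22 * 11.63 / 13.53
Y = 73.86 + 130.4886 / 13.53
Y = 73.86 + 9.6444
Y = 83.5044

83.5044


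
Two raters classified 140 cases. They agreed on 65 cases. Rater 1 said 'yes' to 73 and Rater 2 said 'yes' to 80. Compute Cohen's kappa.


P_o = 65/140 = 0.464286
P_e = (73*80 + 67*60) / 19600 = 0.503061
kappa = (P_o - P_e) / (1 - P_e)
kappa = (0.464286 - 0.503061) / (1 - 0.503061)
kappa = -0.078

-0.078


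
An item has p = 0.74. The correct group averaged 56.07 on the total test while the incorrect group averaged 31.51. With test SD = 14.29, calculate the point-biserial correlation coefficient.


q = 1 - p = 0.26
rpb = ((M1 - M0) / SD) * sqrt(p * q)
rpb = ((56.07 - 31.51) / 14.29) * sqrt(0.74 * 0.26)
rpb = 0.7539

0.7539


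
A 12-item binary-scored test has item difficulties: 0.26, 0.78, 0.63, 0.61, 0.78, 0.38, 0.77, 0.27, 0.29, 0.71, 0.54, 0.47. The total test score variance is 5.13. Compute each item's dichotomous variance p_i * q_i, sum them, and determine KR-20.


For each item, compute p_i * q_i:
  Item 1: 0.26 * 0.74 = 0.1924
  Item 2: 0.78 * 0.22 = 0.1716
  Item 3: 0.63 * 0.37 = 0.2331
  Item 4: 0.61 * 0.39 = 0.2379
  Item 5: 0.78 * 0.22 = 0.1716
  Item 6: 0.38 * 0.62 = 0.2356
  Item 7: 0.77 * 0.23 = 0.1771
  Item 8: 0.27 * 0.73 = 0.1971
  Item 9: 0.29 * 0.71 = 0.2059
  Item 10: 0.71 * 0.29 = 0.2059
  Item 11: 0.54 * 0.46 = 0.2484
  Item 12: 0.47 * 0.53 = 0.2491
Sum(p_i * q_i) = 0.1924 + 0.1716 + 0.2331 + 0.2379 + 0.1716 + 0.2356 + 0.1771 + 0.1971 + 0.2059 + 0.2059 + 0.2484 + 0.2491 = 2.5257
KR-20 = (k/(k-1)) * (1 - Sum(p_i*q_i) / Var_total)
= (12/11) * (1 - 2.5257/5.13)
= 1.0909 * 0.5077
KR-20 = 0.5538

0.5538


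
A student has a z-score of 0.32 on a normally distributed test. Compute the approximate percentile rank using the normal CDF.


CDF(z) = 0.5 * (1 + erf(z/sqrt(2)))
erf(0.2263) = 0.251
CDF = 0.6255
Percentile rank = 0.6255 * 100 = 62.55

62.55


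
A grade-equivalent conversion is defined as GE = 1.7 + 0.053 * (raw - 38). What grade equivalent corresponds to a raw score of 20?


raw - median = 20 - 38 = -18
slope * diff = 0.053 * -18 = -0.954
GE = 1.7 + -0.954
GE = 0.746

0.746


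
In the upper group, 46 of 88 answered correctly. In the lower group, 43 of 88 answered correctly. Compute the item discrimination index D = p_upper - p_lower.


p_upper = 46/88 = 0.5227
p_lower = 43/88 = 0.4886
D = 0.5227 - 0.4886 = 0.0341

0.0341


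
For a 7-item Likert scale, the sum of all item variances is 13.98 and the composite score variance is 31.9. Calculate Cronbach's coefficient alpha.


alpha = (k/(k-1)) * (1 - sum(si^2)/s_total^2)
= (7/6) * (1 - 13.98/31.9)
alpha = 0.6554

0.6554


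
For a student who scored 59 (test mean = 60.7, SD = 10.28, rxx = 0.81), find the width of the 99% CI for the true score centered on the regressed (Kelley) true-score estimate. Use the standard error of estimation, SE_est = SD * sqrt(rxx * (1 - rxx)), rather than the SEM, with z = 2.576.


True score estimate = 0.81*59 + 0.19*60.7 = 59.323
SE_est = SD * sqrt(rxx * (1 - rxx)) = 10.28 * sqrt(0.81 * 0.19) = 10.28 * sqrt(0.1539) = 4.032853
CI = T_est +/- z * SE_est, so width = 2 * z * SE_est = 2 * 2.576 * 4.032853
Width = 20.7773

20.7773


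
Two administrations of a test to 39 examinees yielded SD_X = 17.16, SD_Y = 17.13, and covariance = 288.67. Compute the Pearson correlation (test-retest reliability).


r = cov(X,Y) / (SD_X * SD_Y)
r = 288.67 / (17.16 * 17.13)
r = 288.67 / 293.9508
r = 0.982

0.982


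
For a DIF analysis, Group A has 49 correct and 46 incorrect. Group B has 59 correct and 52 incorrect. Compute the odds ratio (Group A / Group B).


Odds_A = 49/46 = 1.0652
Odds_B = 59/52 = 1.1346
OR = Odds_A / Odds_B = 1.0652 / 1.1346
Exactly, OR = (49 * 52) / (46 * 59) = 2548 / 2714
OR = 0.9388

0.9388


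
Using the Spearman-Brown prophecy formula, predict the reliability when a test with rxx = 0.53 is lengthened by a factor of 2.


r_new = (n * rxx) / (1 + (n-1) * rxx)
r_new = (2 * 0.53) / (1 + 1 * 0.53)
r_new = 1.06 / 1.53
r_new = 0.6928

0.6928


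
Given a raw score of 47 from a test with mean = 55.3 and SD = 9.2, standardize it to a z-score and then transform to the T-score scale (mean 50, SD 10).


z = (X - mean) / SD = (47 - 55.3) / 9.2
z = -8.3 / 9.2
z = -0.9022
T-score = T = 50 + 10z
Carry z at full precision (z = -8.3 / 9.2) into the conversion:
T-score = 50 + 10 * (-8.3 / 9.2) = 50 + -83 / 9.2
T-score = 50 + -9.0217
T-score = 40.9783

40.9783


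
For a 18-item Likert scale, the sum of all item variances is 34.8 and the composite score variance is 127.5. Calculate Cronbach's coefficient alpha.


alpha = (k/(k-1)) * (1 - sum(si^2)/s_total^2)
= (18/17) * (1 - 34.8/127.5)
alpha = 0.7698

0.7698


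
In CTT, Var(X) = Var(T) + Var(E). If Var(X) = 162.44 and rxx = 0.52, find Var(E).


var_true = rxx * var_obs = 0.52 * 162.44 = 84.4688
var_error = var_obs - var_true
var_error = 162.44 - 84.4688
var_error = 77.9712

77.9712


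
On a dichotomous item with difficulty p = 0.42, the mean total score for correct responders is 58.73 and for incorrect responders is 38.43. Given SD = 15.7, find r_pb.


q = 1 - p = 0.58
rpb = ((M1 - M0) / SD) * sqrt(p * q)
rpb = ((58.73 - 38.43) / 15.7) * sqrt(0.42 * 0.58)
rpb = 0.6382

0.6382


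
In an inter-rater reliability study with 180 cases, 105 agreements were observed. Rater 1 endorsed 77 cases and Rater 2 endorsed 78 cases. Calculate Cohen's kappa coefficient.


P_o = 105/180 = 0.583333
P_e = (77*78 + 103*102) / 32400 = 0.50963
kappa = (P_o - P_e) / (1 - P_e)
kappa = (0.583333 - 0.50963) / (1 - 0.50963)
kappa = 0.1503

0.1503


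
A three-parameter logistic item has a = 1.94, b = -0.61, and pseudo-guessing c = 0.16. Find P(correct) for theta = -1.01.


logit = 1.94*(-1.01 - -0.61) = -0.776
P* = 1/(1 + exp(--0.776)) = 0.3152
P = 0.16 + (1 - 0.16) * 0.3152
P = 0.4248

0.4248


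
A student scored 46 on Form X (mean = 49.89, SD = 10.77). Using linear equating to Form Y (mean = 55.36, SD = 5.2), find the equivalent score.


slope = SD_Y / SD_X = 5.2 / 10.77 ~ 0.4828
intercept = mean_Y - slope * mean_X = 55.36 - (5.2 / 10.77) * 49.89 ~ 31.272
Y = slope * X + intercept. To avoid rounding drift from the rounded slope/intercept, evaluate the equivalent form Y = mean_Y + SD_Y * (X - mean_X) / SD_X at full precision:
Y = 55.36 + 5.2 * (46 - 49.89) / 10.77
Y = 55.36 - 5.2 * 3.89 / 10.77
Y = 55.36 - 20.228 / 10.77
Y = 55.36 - 1.8782
Y = 53.4818

53.4818


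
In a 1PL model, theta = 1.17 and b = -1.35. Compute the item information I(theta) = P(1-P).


P = 1/(1+exp(-(1.17--1.35))) = 0.9255
I = P*(1-P) = 0.9255 * 0.0745
I = 0.0689

0.0689


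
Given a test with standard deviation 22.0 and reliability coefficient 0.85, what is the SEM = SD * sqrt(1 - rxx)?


SEM = SD * sqrt(1 - rxx)
SEM = 22.0 * sqrt(1 - 0.85)
SEM = 22.0 * sqrt(0.15) = 22.0 * 0.387298
SEM = 8.5206

8.5206


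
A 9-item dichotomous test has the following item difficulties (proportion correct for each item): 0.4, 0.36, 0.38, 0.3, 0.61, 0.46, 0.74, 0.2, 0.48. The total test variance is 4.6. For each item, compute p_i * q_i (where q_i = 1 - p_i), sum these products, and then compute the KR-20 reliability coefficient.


For each item, compute p_i * q_i:
  Item 1: 0.4 * 0.6 = 0.24
  Item 2: 0.36 * 0.64 = 0.2304
  Item 3: 0.38 * 0.62 = 0.2356
  Item 4: 0.3 * 0.7 = 0.21
  Item 5: 0.61 * 0.39 = 0.2379
  Item 6: 0.46 * 0.54 = 0.2484
  Item 7: 0.74 * 0.26 = 0.1924
  Item 8: 0.2 * 0.8 = 0.16
  Item 9: 0.48 * 0.52 = 0.2496
Sum(p_i * q_i) = 0.24 + 0.2304 + 0.2356 + 0.21 + 0.2379 + 0.2484 + 0.1924 + 0.16 + 0.2496 = 2.0043
KR-20 = (k/(k-1)) * (1 - Sum(p_i*q_i) / Var_total)
= (9/8) * (1 - 2.0043/4.6)
= 1.125 * 0.5643
KR-20 = 0.6348

0.6348


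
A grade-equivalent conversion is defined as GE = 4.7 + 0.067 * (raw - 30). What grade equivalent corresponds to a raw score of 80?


raw - median = 80 - 30 = 50
slope * diff = 0.067 * 50 = 3.35
GE = 4.7 + 3.35
GE = 8.05

8.05


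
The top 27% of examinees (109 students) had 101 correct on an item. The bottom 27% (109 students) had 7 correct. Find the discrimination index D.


p_upper = 101/109 = 0.9266
p_lower = 7/109 = 0.0642
D = 0.9266 - 0.0642 = 0.8624

0.8624


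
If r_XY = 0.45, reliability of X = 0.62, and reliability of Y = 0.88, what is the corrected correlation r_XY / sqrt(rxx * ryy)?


r_corrected = rxy / sqrt(rxx * ryy)
= 0.45 / sqrt(0.62 * 0.88)
= 0.45 / sqrt(0.5456)
= 0.45 / 0.738647
r_corrected = 0.6092

0.6092


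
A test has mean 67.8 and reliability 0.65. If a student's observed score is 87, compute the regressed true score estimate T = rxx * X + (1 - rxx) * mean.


T_est = rxx * X + (1 - rxx) * mean
T_est = 0.65 * 87 + 0.35 * 67.8
T_est = 56.55 + 23.73
T_est = 80.28

80.28


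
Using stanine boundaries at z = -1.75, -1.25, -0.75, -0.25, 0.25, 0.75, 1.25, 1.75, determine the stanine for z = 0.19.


Stanine boundaries: [-1.75, -1.25, -0.75, -0.25, 0.25, 0.75, 1.25, 1.75]
z = 0.19
Check each boundary:
  z >= -1.75 -> could be stanine 2
  z >= -1.25 -> could be stanine 3
  z >= -0.75 -> could be stanine 4
  z >= -0.25 -> could be stanine 5
  z < 0.25
  z < 0.75
  z < 1.25
  z < 1.75
Highest qualifying boundary gives stanine = 5

5


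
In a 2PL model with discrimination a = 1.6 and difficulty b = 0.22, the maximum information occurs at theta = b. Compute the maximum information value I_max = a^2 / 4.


For 2PL, max info at theta = b = 0.22
I_max = a^2 / 4 = 1.6^2 / 4
= 2.56 / 4
I_max = 0.64

0.64


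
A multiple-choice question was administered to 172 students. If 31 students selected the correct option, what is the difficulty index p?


Item difficulty p = number correct / total examinees
p = 31 / 172
p = 0.1802

0.1802


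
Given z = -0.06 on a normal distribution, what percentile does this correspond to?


CDF(z) = 0.5 * (1 + erf(z/sqrt(2)))
erf(-0.0424) = -0.0478
CDF = 0.4761
Percentile rank = 0.4761 * 100 = 47.61

47.61


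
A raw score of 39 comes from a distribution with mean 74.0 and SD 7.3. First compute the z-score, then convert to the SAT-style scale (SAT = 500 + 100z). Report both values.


z = (X - mean) / SD = (39 - 74.0) / 7.3
z = -35.0 / 7.3
z = -4.7945
SAT-scale = SAT = 500 + 100z
Carry z at full precision (z = -35.0 / 7.3) into the conversion:
SAT-scale = 500 + 100 * (-35.0 / 7.3) = 500 + -3500 / 7.3
SAT-scale = 500 + -479.4521
SAT-scale = 20.5479

20.5479


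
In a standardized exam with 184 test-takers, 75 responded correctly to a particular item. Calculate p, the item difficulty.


Item difficulty p = number correct / total examinees
p = 75 / 184
p = 0.4076

0.4076


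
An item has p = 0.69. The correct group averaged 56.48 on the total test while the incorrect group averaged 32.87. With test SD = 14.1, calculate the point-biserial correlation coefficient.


q = 1 - p = 0.31
rpb = ((M1 - M0) / SD) * sqrt(p * q)
rpb = ((56.48 - 32.87) / 14.1) * sqrt(0.69 * 0.31)
rpb = 0.7744

0.7744


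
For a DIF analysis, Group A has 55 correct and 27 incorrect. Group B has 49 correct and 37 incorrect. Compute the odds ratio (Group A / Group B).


Odds_A = 55/27 = 2.037
Odds_B = 49/37 = 1.3243
OR = Odds_A / Odds_B = 2.037 / 1.3243
Exactly, OR = (55 * 37) / (27 * 49) = 2035 / 1323
OR = 1.5382

1.5382


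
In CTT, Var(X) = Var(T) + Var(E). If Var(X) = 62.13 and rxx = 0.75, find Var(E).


var_true = rxx * var_obs = 0.75 * 62.13 = 46.5975
var_error = var_obs - var_true
var_error = 62.13 - 46.5975
var_error = 15.5325

15.5325


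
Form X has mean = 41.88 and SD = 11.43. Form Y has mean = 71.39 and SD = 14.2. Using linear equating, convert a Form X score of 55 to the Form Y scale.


slope = SD_Y / SD_X = 14.2 / 11.43 ~ 1.2423
intercept = mean_Y - slope * mean_X = 71.39 - (14.2 / 11.43) * 41.88 ~ 19.3606
Y = slope * X + intercept. To avoid rounding drift from the rounded slope/intercept, evaluate the equivalent form Y = mean_Y + SD_Y * (X - mean_X) / SD_X at full precision:
Y = 71.39 + 14.2 * (55 - 41.88) / 11.43
Y = 71.39 + 14.2 * 13.12 / 11.43
Y = 71.39 + 186.304 / 11.43
Y = 71.39 + 16.2996
Y = 87.6896

87.6896


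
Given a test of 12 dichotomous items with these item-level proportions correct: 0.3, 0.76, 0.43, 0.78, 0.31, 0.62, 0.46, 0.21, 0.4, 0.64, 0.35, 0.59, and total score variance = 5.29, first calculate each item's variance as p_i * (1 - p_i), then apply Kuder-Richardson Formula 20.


For each item, compute p_i * q_i:
  Item 1: 0.3 * 0.7 = 0.21
  Item 2: 0.76 * 0.24 = 0.1824
  Item 3: 0.43 * 0.57 = 0.2451
  Item 4: 0.78 * 0.22 = 0.1716
  Item 5: 0.31 * 0.69 = 0.2139
  Item 6: 0.62 * 0.38 = 0.2356
  Item 7: 0.46 * 0.54 = 0.2484
  Item 8: 0.21 * 0.79 = 0.1659
  Item 9: 0.4 * 0.6 = 0.24
  Item 10: 0.64 * 0.36 = 0.2304
  Item 11: 0.35 * 0.65 = 0.2275
  Item 12: 0.59 * 0.41 = 0.2419
Sum(p_i * q_i) = 0.21 + 0.1824 + 0.2451 + 0.1716 + 0.2139 + 0.2356 + 0.2484 + 0.1659 + 0.24 + 0.2304 + 0.2275 + 0.2419 = 2.6127
KR-20 = (k/(k-1)) * (1 - Sum(p_i*q_i) / Var_total)
= (12/11) * (1 - 2.6127/5.29)
= 1.0909 * 0.5061
KR-20 = 0.5521

0.5521


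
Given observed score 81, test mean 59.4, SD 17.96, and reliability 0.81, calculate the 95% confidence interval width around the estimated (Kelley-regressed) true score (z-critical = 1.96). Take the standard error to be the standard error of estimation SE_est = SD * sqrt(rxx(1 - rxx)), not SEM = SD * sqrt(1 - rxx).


True score estimate = 0.81*81 + 0.19*59.4 = 76.896
SE_est = SD * sqrt(rxx * (1 - rxx)) = 17.96 * sqrt(0.81 * 0.19) = 17.96 * sqrt(0.1539) = 7.045724
CI = T_est +/- z * SE_est, so width = 2 * z * SE_est = 2 * 1.96 * 7.045724
Width = 27.6192

27.6192


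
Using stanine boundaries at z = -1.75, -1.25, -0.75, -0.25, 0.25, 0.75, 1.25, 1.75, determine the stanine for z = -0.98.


Stanine boundaries: [-1.75, -1.25, -0.75, -0.25, 0.25, 0.75, 1.25, 1.75]
z = -0.98
Check each boundary:
  z >= -1.75 -> could be stanine 2
  z >= -1.25 -> could be stanine 3
  z < -0.75
  z < -0.25
  z < 0.25
  z < 0.75
  z < 1.25
  z < 1.75
Highest qualifying boundary gives stanine = 3

3


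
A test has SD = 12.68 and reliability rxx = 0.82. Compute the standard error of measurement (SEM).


SEM = SD * sqrt(1 - rxx)
SEM = 12.68 * sqrt(1 - 0.82)
SEM = 12.68 * sqrt(0.18) = 12.68 * 0.424264
SEM = 5.3797

5.3797


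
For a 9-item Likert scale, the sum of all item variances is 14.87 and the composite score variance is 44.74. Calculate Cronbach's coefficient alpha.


alpha = (k/(k-1)) * (1 - sum(si^2)/s_total^2)
= (9/8) * (1 - 14.87/44.74)
alpha = 0.7511

0.7511


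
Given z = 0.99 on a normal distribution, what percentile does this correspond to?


CDF(z) = 0.5 * (1 + erf(z/sqrt(2)))
erf(0.7) = 0.6778
CDF = 0.8389
Percentile rank = 0.8389 * 100 = 83.89

83.89


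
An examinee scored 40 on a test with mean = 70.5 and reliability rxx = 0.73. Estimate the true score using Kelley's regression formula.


T_est = rxx * X + (1 - rxx) * mean
T_est = 0.73 * 40 + 0.27 * 70.5
T_est = 29.2 + 19.035
T_est = 48.235

48.235


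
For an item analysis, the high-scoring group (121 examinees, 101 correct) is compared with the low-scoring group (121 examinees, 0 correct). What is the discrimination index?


p_upper = 101/121 = 0.8347
p_lower = 0/121 = 0.0
D = 0.8347 - 0.0 = 0.8347

0.8347


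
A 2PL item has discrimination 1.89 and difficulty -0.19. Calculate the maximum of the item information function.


For 2PL, max info at theta = b = -0.19
I_max = a^2 / 4 = 1.89^2 / 4
= 3.5721 / 4
I_max = 0.893

0.893


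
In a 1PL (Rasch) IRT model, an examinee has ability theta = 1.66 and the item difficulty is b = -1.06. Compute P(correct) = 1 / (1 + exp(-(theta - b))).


theta - b = 1.66 - -1.06 = 2.72
exp(-(theta - b)) = exp(-2.72) = 0.0659
P = 1 / (1 + 0.0659)
P = 0.9382

0.9382


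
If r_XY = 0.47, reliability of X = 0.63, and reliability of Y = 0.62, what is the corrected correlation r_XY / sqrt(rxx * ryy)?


r_corrected = rxy / sqrt(rxx * ryy)
= 0.47 / sqrt(0.63 * 0.62)
= 0.47 / sqrt(0.3906)
= 0.47 / 0.62498
r_corrected = 0.752

0.752


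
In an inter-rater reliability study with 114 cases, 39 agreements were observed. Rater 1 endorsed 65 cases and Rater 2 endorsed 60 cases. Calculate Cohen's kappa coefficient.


P_o = 39/114 = 0.342105
P_e = (65*60 + 49*54) / 12996 = 0.503693
kappa = (P_o - P_e) / (1 - P_e)
kappa = (0.342105 - 0.503693) / (1 - 0.503693)
kappa = -0.3256

-0.3256


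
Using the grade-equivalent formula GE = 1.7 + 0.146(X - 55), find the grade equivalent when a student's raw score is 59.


raw - median = 59 - 55 = 4
slope * diff = 0.146 * 4 = 0.584
GE = 1.7 + 0.584
GE = 2.284

2.284


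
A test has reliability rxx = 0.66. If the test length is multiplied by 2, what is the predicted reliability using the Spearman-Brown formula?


r_new = (n * rxx) / (1 + (n-1) * rxx)
r_new = (2 * 0.66) / (1 + 1 * 0.66)
r_new = 1.32 / 1.66
r_new = 0.7952

0.7952


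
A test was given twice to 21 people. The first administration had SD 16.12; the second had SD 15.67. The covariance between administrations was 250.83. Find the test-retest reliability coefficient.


r = cov(X,Y) / (SD_X * SD_Y)
r = 250.83 / (16.12 * 15.67)
r = 250.83 / 252.6004
r = 0.993

0.993


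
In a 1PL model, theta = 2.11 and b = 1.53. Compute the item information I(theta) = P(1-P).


P = 1/(1+exp(-(2.11-1.53))) = 0.6411
I = P*(1-P) = 0.6411 * 0.3589
I = 0.2301

0.2301


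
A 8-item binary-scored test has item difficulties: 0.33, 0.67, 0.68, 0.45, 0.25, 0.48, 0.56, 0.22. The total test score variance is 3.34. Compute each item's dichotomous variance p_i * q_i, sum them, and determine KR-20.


For each item, compute p_i * q_i:
  Item 1: 0.33 * 0.67 = 0.2211
  Item 2: 0.67 * 0.33 = 0.2211
  Item 3: 0.68 * 0.32 = 0.2176
  Item 4: 0.45 * 0.55 = 0.2475
  Item 5: 0.25 * 0.75 = 0.1875
  Item 6: 0.48 * 0.52 = 0.2496
  Item 7: 0.56 * 0.44 = 0.2464
  Item 8: 0.22 * 0.78 = 0.1716
Sum(p_i * q_i) = 0.2211 + 0.2211 + 0.2176 + 0.2475 + 0.1875 + 0.2496 + 0.2464 + 0.1716 = 1.7624
KR-20 = (k/(k-1)) * (1 - Sum(p_i*q_i) / Var_total)
= (8/7) * (1 - 1.7624/3.34)
= 1.1429 * 0.4723
KR-20 = 0.5398

0.5398


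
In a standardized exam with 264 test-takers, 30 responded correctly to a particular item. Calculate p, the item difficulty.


Item difficulty p = number correct / total examinees
p = 30 / 264
p = 0.1136

0.1136


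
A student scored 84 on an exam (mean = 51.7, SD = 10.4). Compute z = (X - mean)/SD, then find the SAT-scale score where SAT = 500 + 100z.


z = (X - mean) / SD = (84 - 51.7) / 10.4
z = 32.3 / 10.4
z = 3.1058
SAT-scale = SAT = 500 + 100z
Carry z at full precision (z = 32.3 / 10.4) into the conversion:
SAT-scale = 500 + 100 * (32.3 / 10.4) = 500 + 3230 / 10.4
SAT-scale = 500 + 310.5769
SAT-scale = 810.5769

810.5769


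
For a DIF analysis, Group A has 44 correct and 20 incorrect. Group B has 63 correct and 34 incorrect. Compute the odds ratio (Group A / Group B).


Odds_A = 44/20 = 2.2
Odds_B = 63/34 = 1.8529
OR = Odds_A / Odds_B = 2.2 / 1.8529
Exactly, OR = (44 * 34) / (20 * 63) = 1496 / 1260
OR = 1.1873

1.1873


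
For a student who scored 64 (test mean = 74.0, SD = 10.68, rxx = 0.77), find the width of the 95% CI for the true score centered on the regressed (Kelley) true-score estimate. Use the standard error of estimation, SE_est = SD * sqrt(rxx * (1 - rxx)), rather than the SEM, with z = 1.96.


True score estimate = 0.77*64 + 0.23*74.0 = 66.3
SE_est = SD * sqrt(rxx * (1 - rxx)) = 10.68 * sqrt(0.77 * 0.23) = 10.68 * sqrt(0.1771) = 4.494491
CI = T_est +/- z * SE_est, so width = 2 * z * SE_est = 2 * 1.96 * 4.494491
Width = 17.6184

17.6184


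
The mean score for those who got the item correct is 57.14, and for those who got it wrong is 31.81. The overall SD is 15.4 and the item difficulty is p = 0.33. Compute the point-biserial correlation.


q = 1 - p = 0.67
rpb = ((M1 - M0) / SD) * sqrt(p * q)
rpb = ((57.14 - 31.81) / 15.4) * sqrt(0.33 * 0.67)
rpb = 0.7734

0.7734


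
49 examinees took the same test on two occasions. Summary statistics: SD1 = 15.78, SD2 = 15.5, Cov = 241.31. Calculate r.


r = cov(X,Y) / (SD_X * SD_Y)
r = 241.31 / (15.78 * 15.5)
r = 241.31 / 244.59
r = 0.9866

0.9866


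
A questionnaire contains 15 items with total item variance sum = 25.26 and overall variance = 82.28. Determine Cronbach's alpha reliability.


alpha = (k/(k-1)) * (1 - sum(si^2)/s_total^2)
= (15/14) * (1 - 25.26/82.28)
alpha = 0.7425

0.7425


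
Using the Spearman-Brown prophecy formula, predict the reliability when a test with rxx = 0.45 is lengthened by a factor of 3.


r_new = (n * rxx) / (1 + (n-1) * rxx)
r_new = (3 * 0.45) / (1 + 2 * 0.45)
r_new = 1.35 / 1.9
r_new = 0.7105

0.7105


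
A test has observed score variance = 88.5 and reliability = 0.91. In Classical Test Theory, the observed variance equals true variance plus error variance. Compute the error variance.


var_true = rxx * var_obs = 0.91 * 88.5 = 80.535
var_error = var_obs - var_true
var_error = 88.5 - 80.535
var_error = 7.965

7.965


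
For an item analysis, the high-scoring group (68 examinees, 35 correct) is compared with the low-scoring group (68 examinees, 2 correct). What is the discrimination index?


p_upper = 35/68 = 0.5147
p_lower = 2/68 = 0.0294
D = 0.5147 - 0.0294 = 0.4853

0.4853


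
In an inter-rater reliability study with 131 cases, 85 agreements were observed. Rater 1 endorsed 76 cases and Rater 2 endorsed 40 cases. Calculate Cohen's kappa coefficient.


P_o = 85/131 = 0.648855
P_e = (76*40 + 55*91) / 17161 = 0.468796
kappa = (P_o - P_e) / (1 - P_e)
kappa = (0.648855 - 0.468796) / (1 - 0.468796)
kappa = 0.339

0.339


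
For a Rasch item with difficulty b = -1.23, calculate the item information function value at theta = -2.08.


P = 1/(1+exp(-(-2.08--1.23))) = 0.2994
I = P*(1-P) = 0.2994 * 0.7006
I = 0.2098

0.2098


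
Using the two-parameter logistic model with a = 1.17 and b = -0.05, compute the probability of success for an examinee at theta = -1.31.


a*(theta - b) = 1.17 * (-1.31 - -0.05) = -1.4742
exp(--1.4742) = 4.3675
P = 1 / (1 + 4.3675)
P = 0.1863

0.1863


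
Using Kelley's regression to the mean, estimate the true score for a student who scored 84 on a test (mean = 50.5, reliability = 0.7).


T_est = rxx * X + (1 - rxx) * mean
T_est = 0.7 * 84 + 0.3 * 50.5
T_est = 58.8 + 15.15
T_est = 73.95

73.95


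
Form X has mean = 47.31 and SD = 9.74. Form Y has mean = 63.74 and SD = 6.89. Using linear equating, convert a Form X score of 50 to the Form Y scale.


slope = SD_Y / SD_X = 6.89 / 9.74 ~ 0.7074
intercept = mean_Y - slope * mean_X = 63.74 - (6.89 / 9.74) * 47.31 ~ 30.2733
Y = slope * X + intercept. To avoid rounding drift from the rounded slope/intercept, evaluate the equivalent form Y = mean_Y + SD_Y * (X - mean_X) / SD_X at full precision:
Y = 63.74 + 6.89 * (50 - 47.31) / 9.74
Y = 63.74 + 6.89 * 2.69 / 9.74
Y = 63.74 + 18.5341 / 9.74
Y = 63.74 + 1.9029
Y = 65.6429

65.6429


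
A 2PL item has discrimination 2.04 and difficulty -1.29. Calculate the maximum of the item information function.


For 2PL, max info at theta = b = -1.29
I_max = a^2 / 4 = 2.04^2 / 4
= 4.1616 / 4
I_max = 1.0404

1.0404


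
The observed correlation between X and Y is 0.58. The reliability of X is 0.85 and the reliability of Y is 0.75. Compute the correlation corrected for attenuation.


r_corrected = rxy / sqrt(rxx * ryy)
= 0.58 / sqrt(0.85 * 0.75)
= 0.58 / sqrt(0.6375)
= 0.58 / 0.798436
r_corrected = 0.7264

0.7264


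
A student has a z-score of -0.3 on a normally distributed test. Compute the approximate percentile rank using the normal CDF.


CDF(z) = 0.5 * (1 + erf(z/sqrt(2)))
erf(-0.2121) = -0.2358
CDF = 0.3821
Percentile rank = 0.3821 * 100 = 38.21

38.21


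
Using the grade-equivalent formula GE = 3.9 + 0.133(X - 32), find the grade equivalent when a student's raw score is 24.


raw - median = 24 - 32 = -8
slope * diff = 0.133 * -8 = -1.064
GE = 3.9 + -1.064
GE = 2.836

2.836


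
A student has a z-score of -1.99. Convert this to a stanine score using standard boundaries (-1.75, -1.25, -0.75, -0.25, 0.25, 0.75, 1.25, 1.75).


Stanine boundaries: [-1.75, -1.25, -0.75, -0.25, 0.25, 0.75, 1.25, 1.75]
z = -1.99
Check each boundary:
  z < -1.75
  z < -1.25
  z < -0.75
  z < -0.25
  z < 0.25
  z < 0.75
  z < 1.25
  z < 1.75
Highest qualifying boundary gives stanine = 1

1


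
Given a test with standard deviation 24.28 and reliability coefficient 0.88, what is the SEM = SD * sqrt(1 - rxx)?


SEM = SD * sqrt(1 - rxx)
SEM = 24.28 * sqrt(1 - 0.88)
SEM = 24.28 * sqrt(0.12) = 24.28 * 0.34641
SEM = 8.4108

8.4108


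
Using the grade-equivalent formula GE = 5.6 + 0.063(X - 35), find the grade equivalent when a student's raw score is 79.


raw - median = 79 - 35 = 44
slope * diff = 0.063 * 44 = 2.772
GE = 5.6 + 2.772
GE = 8.372

8.372


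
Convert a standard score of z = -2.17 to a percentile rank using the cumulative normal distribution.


CDF(z) = 0.5 * (1 + erf(z/sqrt(2)))
erf(-1.5344) = -0.97
CDF = 0.015
Percentile rank = 0.015 * 100 = 1.5

1.5


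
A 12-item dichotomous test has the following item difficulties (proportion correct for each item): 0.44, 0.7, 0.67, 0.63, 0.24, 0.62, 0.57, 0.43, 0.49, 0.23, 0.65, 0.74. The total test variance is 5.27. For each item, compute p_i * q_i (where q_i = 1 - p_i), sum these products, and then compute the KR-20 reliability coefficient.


For each item, compute p_i * q_i:
  Item 1: 0.44 * 0.56 = 0.2464
  Item 2: 0.7 * 0.3 = 0.21
  Item 3: 0.67 * 0.33 = 0.2211
  Item 4: 0.63 * 0.37 = 0.2331
  Item 5: 0.24 * 0.76 = 0.1824
  Item 6: 0.62 * 0.38 = 0.2356
  Item 7: 0.57 * 0.43 = 0.2451
  Item 8: 0.43 * 0.57 = 0.2451
  Item 9: 0.49 * 0.51 = 0.2499
  Item 10: 0.23 * 0.77 = 0.1771
  Item 11: 0.65 * 0.35 = 0.2275
  Item 12: 0.74 * 0.26 = 0.1924
Sum(p_i * q_i) = 0.2464 + 0.21 + 0.2211 + 0.2331 + 0.1824 + 0.2356 + 0.2451 + 0.2451 + 0.2499 + 0.1771 + 0.2275 + 0.1924 = 2.6657
KR-20 = (k/(k-1)) * (1 - Sum(p_i*q_i) / Var_total)
= (12/11) * (1 - 2.6657/5.27)
= 1.0909 * 0.4942
KR-20 = 0.5391

0.5391


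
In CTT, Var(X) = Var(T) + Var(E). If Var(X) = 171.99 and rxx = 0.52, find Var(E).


var_true = rxx * var_obs = 0.52 * 171.99 = 89.4348
var_error = var_obs - var_true
var_error = 171.99 - 89.4348
var_error = 82.5552

82.5552


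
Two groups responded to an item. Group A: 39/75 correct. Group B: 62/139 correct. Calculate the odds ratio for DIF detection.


Odds_A = 39/36 = 1.0833
Odds_B = 62/77 = 0.8052
OR = Odds_A / Odds_B = 1.0833 / 0.8052
Exactly, OR = (39 * 77) / (36 * 62) = 3003 / 2232
OR = 1.3454

1.3454


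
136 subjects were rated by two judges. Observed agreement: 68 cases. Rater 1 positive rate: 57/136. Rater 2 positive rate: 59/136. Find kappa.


P_o = 68/136 = 0.5
P_e = (57*59 + 79*77) / 18496 = 0.510705
kappa = (P_o - P_e) / (1 - P_e)
kappa = (0.5 - 0.510705) / (1 - 0.510705)
kappa = -0.0219

-0.0219


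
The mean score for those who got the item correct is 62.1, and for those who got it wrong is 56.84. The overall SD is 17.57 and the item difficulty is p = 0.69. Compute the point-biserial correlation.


q = 1 - p = 0.31
rpb = ((M1 - M0) / SD) * sqrt(p * q)
rpb = ((62.1 - 56.84) / 17.57) * sqrt(0.69 * 0.31)
rpb = 0.1385

0.1385


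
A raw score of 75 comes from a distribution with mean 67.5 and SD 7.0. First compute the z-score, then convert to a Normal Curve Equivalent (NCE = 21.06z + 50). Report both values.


z = (X - mean) / SD = (75 - 67.5) / 7.0
z = 7.5 / 7.0
z = 1.0714
NCE = NCE = 21.06z + 50
Carry z at full precision (z = 7.5 / 7.0) into the conversion:
NCE = 21.06 * (7.5 / 7.0) + 50 = 157.95 / 7.0 + 50
NCE = 22.5643 + 50
NCE = 72.5643

72.5643


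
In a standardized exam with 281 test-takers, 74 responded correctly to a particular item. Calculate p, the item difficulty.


Item difficulty p = number correct / total examinees
p = 74 / 281
p = 0.2633

0.2633


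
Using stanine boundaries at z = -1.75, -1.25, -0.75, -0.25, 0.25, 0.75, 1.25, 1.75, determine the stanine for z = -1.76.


Stanine boundaries: [-1.75, -1.25, -0.75, -0.25, 0.25, 0.75, 1.25, 1.75]
z = -1.76
Check each boundary:
  z < -1.75
  z < -1.25
  z < -0.75
  z < -0.25
  z < 0.25
  z < 0.75
  z < 1.25
  z < 1.75
Highest qualifying boundary gives stanine = 1

1


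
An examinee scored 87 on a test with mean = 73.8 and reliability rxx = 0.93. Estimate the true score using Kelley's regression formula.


T_est = rxx * X + (1 - rxx) * mean
T_est = 0.93 * 87 + 0.07 * 73.8
T_est = 80.91 + 5.166
T_est = 86.076

86.076


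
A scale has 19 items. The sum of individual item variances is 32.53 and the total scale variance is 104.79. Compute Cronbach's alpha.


alpha = (k/(k-1)) * (1 - sum(si^2)/s_total^2)
= (19/18) * (1 - 32.53/104.79)
alpha = 0.7279

0.7279


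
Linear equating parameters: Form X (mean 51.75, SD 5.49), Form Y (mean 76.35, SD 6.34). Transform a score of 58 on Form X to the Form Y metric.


slope = SD_Y / SD_X = 6.34 / 5.49 ~ 1.1548
intercept = mean_Y - slope * mean_X = 76.35 - (6.34 / 5.49) * 51.75 ~ 16.5877
Y = slope * X + intercept. To avoid rounding drift from the rounded slope/intercept, evaluate the equivalent form Y = mean_Y + SD_Y * (X - mean_X) / SD_X at full precision:
Y = 76.35 + 6.34 * (58 - 51.75) / 5.49
Y = 76.35 + 6.34 * 6.25 / 5.49
Y = 76.35 + 39.625 / 5.49
Y = 76.35 + 7.2177
Y = 83.5677

83.5677


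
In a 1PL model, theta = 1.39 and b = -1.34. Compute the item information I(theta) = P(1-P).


P = 1/(1+exp(-(1.39--1.34))) = 0.9388
I = P*(1-P) = 0.9388 * 0.0612
I = 0.0575

0.0575


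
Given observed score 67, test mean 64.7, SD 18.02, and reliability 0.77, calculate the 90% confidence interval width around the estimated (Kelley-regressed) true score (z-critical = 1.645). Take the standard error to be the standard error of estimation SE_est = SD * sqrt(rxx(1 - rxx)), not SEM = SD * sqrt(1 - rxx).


True score estimate = 0.77*67 + 0.23*64.7 = 66.471
SE_est = SD * sqrt(rxx * (1 - rxx)) = 18.02 * sqrt(0.77 * 0.23) = 18.02 * sqrt(0.1771) = 7.583402
CI = T_est +/- z * SE_est, so width = 2 * z * SE_est = 2 * 1.645 * 7.583402
Width = 24.9494

24.9494


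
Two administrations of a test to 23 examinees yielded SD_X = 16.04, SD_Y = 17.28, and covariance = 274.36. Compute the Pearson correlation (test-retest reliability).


r = cov(X,Y) / (SD_X * SD_Y)
r = 274.36 / (16.04 * 17.28)
r = 274.36 / 277.1712
r = 0.9899

0.9899


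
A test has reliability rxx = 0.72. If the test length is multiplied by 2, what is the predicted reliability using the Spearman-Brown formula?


r_new = (n * rxx) / (1 + (n-1) * rxx)
r_new = (2 * 0.72) / (1 + 1 * 0.72)
r_new = 1.44 / 1.72
r_new = 0.8372

0.8372


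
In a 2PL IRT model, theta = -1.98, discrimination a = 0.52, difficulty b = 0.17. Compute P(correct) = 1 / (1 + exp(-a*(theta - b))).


a*(theta - b) = 0.52 * (-1.98 - 0.17) = -1.118
exp(--1.118) = 3.0587
P = 1 / (1 + 3.0587)
P = 0.2464

0.2464


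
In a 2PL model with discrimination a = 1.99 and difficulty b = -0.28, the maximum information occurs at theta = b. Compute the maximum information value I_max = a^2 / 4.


For 2PL, max info at theta = b = -0.28
I_max = a^2 / 4 = 1.99^2 / 4
= 3.9601 / 4
I_max = 0.99

0.99


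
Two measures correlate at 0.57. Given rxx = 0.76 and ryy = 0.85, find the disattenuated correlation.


r_corrected = rxy / sqrt(rxx * ryy)
= 0.57 / sqrt(0.76 * 0.85)
= 0.57 / sqrt(0.646)
= 0.57 / 0.803741
r_corrected = 0.7092

0.7092


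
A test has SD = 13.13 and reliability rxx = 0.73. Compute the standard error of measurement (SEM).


SEM = SD * sqrt(1 - rxx)
SEM = 13.13 * sqrt(1 - 0.73)
SEM = 13.13 * sqrt(0.27) = 13.13 * 0.519615
SEM = 6.8225

6.8225
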